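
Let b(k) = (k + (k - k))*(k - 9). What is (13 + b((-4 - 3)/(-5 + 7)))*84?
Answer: 4767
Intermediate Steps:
b(k) = k*(-9 + k) (b(k) = (k + 0)*(-9 + k) = k*(-9 + k))
(13 + b((-4 - 3)/(-5 + 7)))*84 = (13 + ((-4 - 3)/(-5 + 7))*(-9 + (-4 - 3)/(-5 + 7)))*84 = (13 + (-7/2)*(-9 - 7/2))*84 = (13 + (-7*½)*(-9 - 7*½))*84 = (13 - 7*(-9 - 7/2)/2)*84 = (13 - 7/2*(-25/2))*84 = (13 + 175/4)*84 = (227/4)*84 = 4767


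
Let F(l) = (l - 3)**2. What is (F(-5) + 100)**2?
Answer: 26896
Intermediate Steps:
F(l) = (-3 + l)**2
(F(-5) + 100)**2 = ((-3 - 5)**2 + 100)**2 = ((-8)**2 + 100)**2 = (64 + 100)**2 = 164**2 = 26896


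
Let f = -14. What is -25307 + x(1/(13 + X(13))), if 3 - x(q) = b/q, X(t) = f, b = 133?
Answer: -25171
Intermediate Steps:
X(t) = -14
x(q) = 3 - 133/q
-25307 + x(1/(13 + X(13))) = -25307 + (3 - 133/(1/(13 - 14))) = -25307 + (3 - 133/(1/(-1))) = -25307 + (3 - 133/(-1)) = -25307 + (3 - 133*(-1)) = -25307 + (3 + 133) = -25307 + 136 = -25171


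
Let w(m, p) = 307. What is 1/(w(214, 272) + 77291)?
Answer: 1/77598 ≈ 1.2887e-5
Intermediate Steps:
1/(w(214, 272) + 77291) = 1/(307 + 77291) = 1/77598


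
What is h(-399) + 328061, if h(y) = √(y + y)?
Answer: 328061 + I*√798 ≈ 3.2806e+5 + 28.249*I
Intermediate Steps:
h(y) = √2*√y (h(y) = √(2*y) = √2*√y)
h(-399) + 328061 = √2*√(-399) + 328061 = √2*(I*√399) + 328061 = I*√798 + 328061 = 328061 + I*√798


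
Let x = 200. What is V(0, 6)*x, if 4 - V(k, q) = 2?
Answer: 400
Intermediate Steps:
V(k, q) = 2 (V(k, q) = 4 - 1*2 = 4 - 2 = 2)
V(0, 6)*x = 2*200 = 400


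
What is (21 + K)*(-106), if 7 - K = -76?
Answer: -11024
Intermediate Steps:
K = 83 (K = 7 - 1*(-76) = 7 + 76 = 83)
(21 + K)*(-106) = (21 + 83)*(-106) = 104*(-106) = -11024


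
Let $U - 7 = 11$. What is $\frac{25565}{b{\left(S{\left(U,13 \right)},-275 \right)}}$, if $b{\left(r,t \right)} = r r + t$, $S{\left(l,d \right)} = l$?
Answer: $\frac{25565}{49} \approx 521.73$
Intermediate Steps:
$U = 18$ ($U = 7 + 11 = 18$)
$b{\left(r,t \right)} = t + r^{2}$ ($b{\left(r,t \right)} = r^{2} + t = t + r^{2}$)
$\frac{25565}{b{\left(S{\left(U,13 \right)},-275 \right)}} = \frac{25565}{-275 + 18^{2}} = \frac{25565}{-275 + 324} = \frac{25565}{49}$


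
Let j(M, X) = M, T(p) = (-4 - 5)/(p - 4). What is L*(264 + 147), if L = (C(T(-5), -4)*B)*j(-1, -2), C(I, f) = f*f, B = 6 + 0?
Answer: -39456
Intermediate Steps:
B = 6
T(p) = -9/(-4 + p)
C(I, f) = f²
L = -96 (L = ((-4)²*6)*(-1) = (16*6)*(-1) = 96*(-1) = -96)
L*(264 + 147) = -96*(264 + 147) = -96*411 = -39456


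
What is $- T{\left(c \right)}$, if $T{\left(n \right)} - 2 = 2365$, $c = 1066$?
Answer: $-2367$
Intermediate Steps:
$T{\left(n \right)} = 2367$ ($T{\left(n \right)} = 2 + 2365 = 2367$)
$- T{\left(c \right)} = \left(-1\right) 2367 = -2367$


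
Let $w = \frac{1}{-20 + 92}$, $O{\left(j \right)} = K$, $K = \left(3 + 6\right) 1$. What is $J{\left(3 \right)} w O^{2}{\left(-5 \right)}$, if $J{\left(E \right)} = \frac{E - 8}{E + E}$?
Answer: $- \frac{15}{16} \approx -0.9375$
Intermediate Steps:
$K = 9$ ($K = 9 \cdot 1 = 9$)
$O{\left(j \right)} = 9$
$w = \frac{1}{72} \approx 0.013889$
$J{\left(E \right)} = \frac{-8 + E}{2 E}$
$J{\left(3 \right)} w O^{2}{\left(-5 \right)} = \frac{-8 + 3}{2 \cdot 3} \cdot \frac{1}{72} \cdot 9^{2} = \frac{1}{2} \cdot \frac{1}{3} \left(-5\right) \frac{1}{72} \cdot 81 = \left(- \frac{5}{6}\right) \frac{1}{72} \cdot 81 = \left(- \frac{5}{432}\right) 81 = - \frac{15}{16}$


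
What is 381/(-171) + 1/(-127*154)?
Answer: -2483923/1114806 ≈ -2.2281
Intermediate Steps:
381/(-171) + 1/(-127*154) = 381*(-1/171) - 1/127*1/154 = -127/57 - 1/19558 = -2483923/1114806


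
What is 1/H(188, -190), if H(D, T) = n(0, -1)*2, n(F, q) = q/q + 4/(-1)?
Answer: -⅙ ≈ -0.16667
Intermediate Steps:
n(F, q) = -3 (n(F, q) = 1 + 4*(-1) = 1 - 4 = -3)
H(D, T) = -6 (H(D, T) = -3*2 = -6)
1/H(188, -190) = 1/(-6) = -⅙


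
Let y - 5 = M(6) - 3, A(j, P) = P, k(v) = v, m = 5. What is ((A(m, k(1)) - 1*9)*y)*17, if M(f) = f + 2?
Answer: -1360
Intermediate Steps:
M(f) = 2 + f
y = 10 (y = 5 + ((2 + 6) - 3) = 5 + (8 - 3) = 5 + 5 = 10)
((A(m, k(1)) - 1*9)*y)*17 = ((1 - 1*9)*10)*17 = ((1 - 9)*10)*17 = -8*10*17 = -80*17 = -1360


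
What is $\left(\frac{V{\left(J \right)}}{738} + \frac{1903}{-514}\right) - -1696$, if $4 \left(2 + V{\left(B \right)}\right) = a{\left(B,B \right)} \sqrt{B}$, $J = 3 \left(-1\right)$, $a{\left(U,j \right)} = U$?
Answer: $\frac{320970815}{189666} - \frac{i \sqrt{3}}{984} \approx 1692.3 - 0.0017602 i$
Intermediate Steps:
$J = -3$
$V{\left(B \right)} = -2 + \frac{B^{\frac{3}{2}}}{4}$ ($V{\left(B \right)} = -2 + \frac{B \sqrt{B}}{4} = -2 + \frac{B^{\frac{3}{2}}}{4}$)
$\left(\frac{V{\left(J \right)}}{738} + \frac{1903}{-514}\right) - -1696 = \left(\frac{-2 + \frac{\left(-3\right)^{\frac{3}{2}}}{4}}{738} + \frac{1903}{-514}\right) - -1696 = \left(\left(-2 + \frac{\left(-3\right) i \sqrt{3}}{4}\right) \frac{1}{738} + 1903 \left(- \frac{1}{514}\right)\right) + 1696 = \left(\left(-2 - \frac{3 i \sqrt{3}}{4}\right) \frac{1}{738} - \frac{1903}{514}\right) + 1696 = \left(\left(- \frac{1}{369} - \frac{i \sqrt{3}}{984}\right) - \frac{1903}{514}\right) + 1696 = \left(- \frac{702721}{189666} - \frac{i \sqrt{3}}{984}\right) + 1696 = \frac{320970815}{189666} - \frac{i \sqrt{3}}{984}$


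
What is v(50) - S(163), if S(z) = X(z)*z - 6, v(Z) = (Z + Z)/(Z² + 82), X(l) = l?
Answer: -34292783/1291 ≈ -26563.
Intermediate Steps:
v(Z) = 2*Z/(82 + Z²) (v(Z) = (2*Z)/(82 + Z²) = 2*Z/(82 + Z²))
S(z) = -6 + z² (S(z) = z*z - 6 = z² - 6 = -6 + z²)
v(50) - S(163) = 2*50/(82 + 50²) - (-6 + 163²) = 2*50/(82 + 2500) - (-6 + 26569) = 2*50/2582 - 1*26563 = 2*50*(1/2582) - 26563 = 50/1291 - 26563 = -34292783/1291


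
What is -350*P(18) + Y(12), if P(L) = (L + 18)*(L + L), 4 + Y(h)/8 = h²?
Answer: -452480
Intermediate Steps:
Y(h) = -32 + 8*h²
P(L) = 2*L*(18 + L) (P(L) = (18 + L)*(2*L) = 2*L*(18 + L))
-350*P(18) + Y(12) = -700*18*(18 + 18) + (-32 + 8*12²) = -700*18*36 + (-32 + 8*144) = -350*1296 + (-32 + 1152) = -453600 + 1120 = -452480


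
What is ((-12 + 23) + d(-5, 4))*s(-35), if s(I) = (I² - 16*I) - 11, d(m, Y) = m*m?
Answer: 63864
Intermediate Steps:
d(m, Y) = m²
s(I) = -11 + I² - 16*I
((-12 + 23) + d(-5, 4))*s(-35) = ((-12 + 23) + (-5)²)*(-11 + (-35)² - 16*(-35)) = (11 + 25)*(-11 + 1225 + 560) = 36*1774 = 63864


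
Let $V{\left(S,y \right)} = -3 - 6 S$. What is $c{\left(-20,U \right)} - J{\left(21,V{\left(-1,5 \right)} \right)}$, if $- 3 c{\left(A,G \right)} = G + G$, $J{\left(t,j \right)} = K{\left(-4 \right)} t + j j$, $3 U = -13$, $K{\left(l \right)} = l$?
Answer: $\frac{701}{9} \approx 77.889$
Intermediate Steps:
$U = - \frac{13}{3}$ ($U = \frac{1}{3} \left(-13\right) = - \frac{13}{3} \approx -4.3333$)
$V{\left(S,y \right)} = -3 - 6 S$
$J{\left(t,j \right)} = j^{2} - 4 t$ ($J{\left(t,j \right)} = - 4 t + j j = - 4 t + j^{2} = j^{2} - 4 t$)
$c{\left(A,G \right)} = - \frac{2 G}{3}$ ($c{\left(A,G \right)} = - \frac{G + G}{3} = - \frac{2 G}{3}$)
$c{\left(-20,U \right)} - J{\left(21,V{\left(-1,5 \right)} \right)} = \left(- \frac{2}{3}\right) \left(- \frac{13}{3}\right) - \left(\left(-3 - -6\right)^{2} - 84\right) = \frac{26}{9} - \left(\left(-3 + 6\right)^{2} - 84\right) = \frac{26}{9} - \left(3^{2} - 84\right) = \frac{26}{9} - \left(9 - 84\right) = \frac{26}{9} - -75 = \frac{26}{9} + 75 = \frac{701}{9}$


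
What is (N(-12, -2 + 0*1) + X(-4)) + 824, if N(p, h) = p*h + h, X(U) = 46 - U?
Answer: 896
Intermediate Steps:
N(p, h) = h + h*p (N(p, h) = h*p + h = h + h*p)
(N(-12, -2 + 0*1) + X(-4)) + 824 = ((-2 + 0*1)*(1 - 12) + (46 - 1*(-4))) + 824 = ((-2 + 0)*(-11) + (46 + 4)) + 824 = (-2*(-11) + 50) + 824 = (22 + 50) + 824 = 72 + 824 = 896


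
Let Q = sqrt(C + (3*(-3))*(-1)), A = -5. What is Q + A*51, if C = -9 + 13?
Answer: -255 + sqrt(13) ≈ -251.39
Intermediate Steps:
C = 4
Q = sqrt(13) (Q = sqrt(4 + (3*(-3))*(-1)) = sqrt(4 - 9*(-1)) = sqrt(4 + 9) = sqrt(13) ≈ 3.6056)
Q + A*51 = sqrt(13) - 5*51 = sqrt(13) - 255 = -255 + sqrt(13)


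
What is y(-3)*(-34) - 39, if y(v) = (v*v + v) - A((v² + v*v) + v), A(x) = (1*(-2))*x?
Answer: -1263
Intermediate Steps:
A(x) = -2*x
y(v) = 3*v + 5*v² (y(v) = (v*v + v) - (-2)*((v² + v*v) + v) = (v² + v) - (-2)*((v² + v²) + v) = (v + v²) - (-2)*(2*v² + v) = (v + v²) - (-2)*(v + 2*v²) = (v + v²) - (-4*v² - 2*v) = (v + v²) + (2*v + 4*v²) = 3*v + 5*v²)
y(-3)*(-34) - 39 = -3*(3 + 5*(-3))*(-34) - 39 = -3*(3 - 15)*(-34) - 39 = -3*(-12)*(-34) - 39 = 36*(-34) - 39 = -1224 - 39 = -1263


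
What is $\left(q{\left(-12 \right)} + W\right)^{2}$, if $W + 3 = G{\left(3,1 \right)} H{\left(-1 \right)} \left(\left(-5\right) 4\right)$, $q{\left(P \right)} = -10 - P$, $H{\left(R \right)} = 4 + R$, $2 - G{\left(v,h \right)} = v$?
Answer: $3481$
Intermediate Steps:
$G{\left(v,h \right)} = 2 - v$
$W = 57$ ($W = -3 + \left(2 - 3\right) \left(4 - 1\right) \left(\left(-5\right) 4\right) = -3 + \left(2 - 3\right) 3 \left(-20\right) = -3 + \left(-1\right) 3 \left(-20\right) = -3 - -60 = -3 + 60 = 57$)
$\left(q{\left(-12 \right)} + W\right)^{2} = \left(\left(-10 - -12\right) + 57\right)^{2} = \left(\left(-10 + 12\right) + 57\right)^{2} = \left(2 + 57\right)^{2} = 59^{2} = 3481$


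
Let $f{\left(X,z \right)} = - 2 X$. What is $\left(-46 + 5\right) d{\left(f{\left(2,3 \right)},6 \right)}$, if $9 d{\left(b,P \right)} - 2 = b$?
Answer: $\frac{82}{9} \approx 9.1111$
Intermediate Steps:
$d{\left(b,P \right)} = \frac{2}{9} + \frac{b}{9}$
$\left(-46 + 5\right) d{\left(f{\left(2,3 \right)},6 \right)} = \left(-46 + 5\right) \left(\frac{2}{9} + \frac{\left(-2\right) 2}{9}\right) = - 41 \left(\frac{2}{9} + \frac{1}{9} \left(-4\right)\right) = - 41 \left(\frac{2}{9} - \frac{4}{9}\right) = \left(-41\right) \left(- \frac{2}{9}\right) = \frac{82}{9}$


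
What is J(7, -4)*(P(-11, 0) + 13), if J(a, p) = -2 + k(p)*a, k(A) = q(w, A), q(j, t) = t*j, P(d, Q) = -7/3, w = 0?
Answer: -64/3 ≈ -21.333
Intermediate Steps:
P(d, Q) = -7/3 (P(d, Q) = -7*⅓ = -7/3)
q(j, t) = j*t
k(A) = 0 (k(A) = 0*A = 0)
J(a, p) = -2 (J(a, p) = -2 + 0*a = -2 + 0 = -2)
J(7, -4)*(P(-11, 0) + 13) = -2*(-7/3 + 13) = -2*32/3 = -64/3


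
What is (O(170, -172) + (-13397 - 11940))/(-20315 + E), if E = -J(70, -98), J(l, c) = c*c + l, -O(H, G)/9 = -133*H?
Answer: -178153/29989 ≈ -5.9406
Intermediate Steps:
O(H, G) = 1197*H (O(H, G) = -(-1197)*H = 1197*H)
J(l, c) = l + c**2 (J(l, c) = c**2 + l = l + c**2)
E = -9674 (E = -(70 + (-98)**2) = -(70 + 9604) = -1*9674 = -9674)
(O(170, -172) + (-13397 - 11940))/(-20315 + E) = (1197*170 + (-13397 - 11940))/(-20315 - 9674) = (203490 - 25337)/(-29989) = 178153*(-1/29989) = -178153/29989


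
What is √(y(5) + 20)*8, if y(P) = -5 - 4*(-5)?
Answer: 8*√35 ≈ 47.329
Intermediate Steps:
y(P) = 15 (y(P) = -5 + 20 = 15)
√(y(5) + 20)*8 = √(15 + 20)*8 = √35*8 = 8*√35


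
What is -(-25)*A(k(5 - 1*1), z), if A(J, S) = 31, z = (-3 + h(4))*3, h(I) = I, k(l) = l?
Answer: 775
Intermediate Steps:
z = 3 (z = (-3 + 4)*3 = 1*3 = 3)
-(-25)*A(k(5 - 1*1), z) = -(-25)*31 = -25*(-31) = 775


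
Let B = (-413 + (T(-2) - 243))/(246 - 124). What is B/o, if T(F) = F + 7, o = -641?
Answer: 651/78202 ≈ 0.0083246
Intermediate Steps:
T(F) = 7 + F
B = -651/122 (B = (-413 + ((7 - 2) - 243))/(246 - 124) = (-413 + (5 - 243))/122 = (-413 - 238)*(1/122) = -651*1/122 = -651/122 ≈ -5.3361)
B/o = -651/122/(-641) = -651/122*(-1/641) = 651/78202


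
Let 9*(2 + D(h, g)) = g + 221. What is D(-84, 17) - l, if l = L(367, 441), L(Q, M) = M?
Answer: -3749/9 ≈ -416.56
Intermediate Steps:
D(h, g) = 203/9 + g/9 (D(h, g) = -2 + (g + 221)/9 = -2 + (221 + g)/9 = -2 + (221/9 + g/9) = 203/9 + g/9)
l = 441
D(-84, 17) - l = (203/9 + (⅑)*17) - 1*441 = (203/9 + 17/9) - 441 = 220/9 - 441 = -3749/9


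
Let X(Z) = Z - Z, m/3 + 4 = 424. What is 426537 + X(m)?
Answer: 426537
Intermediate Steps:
m = 1260 (m = -12 + 3*424 = -12 + 1272 = 1260)
X(Z) = 0
426537 + X(m) = 426537 + 0 = 426537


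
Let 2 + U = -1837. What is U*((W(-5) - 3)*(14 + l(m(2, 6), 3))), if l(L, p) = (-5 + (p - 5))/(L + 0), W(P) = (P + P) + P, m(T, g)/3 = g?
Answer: 450555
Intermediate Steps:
U = -1839 (U = -2 - 1837 = -1839)
m(T, g) = 3*g
W(P) = 3*P (W(P) = 2*P + P = 3*P)
l(L, p) = (-10 + p)/L (l(L, p) = (-5 + (-5 + p))/L = (-10 + p)/L)
U*((W(-5) - 3)*(14 + l(m(2, 6), 3))) = -1839*(3*(-5) - 3)*(14 + (-10 + 3)/((3*6))) = -1839*(-15 - 3)*(14 - 7/18) = -(-33102)*(14 + (1/18)*(-7)) = -(-33102)*(14 - 7/18) = -(-33102)*245/18 = -1839*(-245) = 450555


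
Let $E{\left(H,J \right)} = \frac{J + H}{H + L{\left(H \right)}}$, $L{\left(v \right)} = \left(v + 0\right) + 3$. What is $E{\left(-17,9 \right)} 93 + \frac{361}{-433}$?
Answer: $\frac{10031}{433} \approx 23.166$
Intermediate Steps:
$L{\left(v \right)} = 3 + v$ ($L{\left(v \right)} = v + 3 = 3 + v$)
$E{\left(H,J \right)} = \frac{H + J}{3 + 2 H}$ ($E{\left(H,J \right)} = \frac{J + H}{H + \left(3 + H\right)} = \frac{H + J}{3 + 2 H}$)
$E{\left(-17,9 \right)} 93 + \frac{361}{-433} = \frac{-17 + 9}{3 + 2 \left(-17\right)} 93 + \frac{361}{-433} = \frac{1}{3 - 34} \left(-8\right) 93 + 361 \left(- \frac{1}{433}\right) = \frac{1}{-31} \left(-8\right) 93 - \frac{361}{433} = \left(- \frac{1}{31}\right) \left(-8\right) 93 - \frac{361}{433} = \frac{8}{31} \cdot 93 - \frac{361}{433} = 24 - \frac{361}{433} = \frac{10031}{433}$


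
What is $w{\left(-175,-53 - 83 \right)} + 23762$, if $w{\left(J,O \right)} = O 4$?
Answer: $23218$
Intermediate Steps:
$w{\left(J,O \right)} = 4 O$
$w{\left(-175,-53 - 83 \right)} + 23762 = 4 \left(-53 - 83\right) + 23762 = 4 \left(-136\right) + 23762 = -544 + 23762 = 23218$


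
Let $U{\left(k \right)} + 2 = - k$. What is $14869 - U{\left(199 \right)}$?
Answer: $15070$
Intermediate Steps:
$U{\left(k \right)} = -2 - k$
$14869 - U{\left(199 \right)} = 14869 - \left(-2 - 199\right) = 14869 - -201 = 14869 + 201 = 15070$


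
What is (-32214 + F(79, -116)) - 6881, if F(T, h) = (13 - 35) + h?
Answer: -39233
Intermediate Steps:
F(T, h) = -22 + h
(-32214 + F(79, -116)) - 6881 = (-32214 + (-22 - 116)) - 6881 = (-32214 - 138) - 6881 = -32352 - 6881 = -39233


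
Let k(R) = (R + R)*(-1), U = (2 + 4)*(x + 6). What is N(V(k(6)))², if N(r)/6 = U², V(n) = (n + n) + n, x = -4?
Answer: 746496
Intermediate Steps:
U = 12 (U = (2 + 4)*(-4 + 6) = 6*2 = 12)
k(R) = -2*R (k(R) = (2*R)*(-1) = -2*R)
V(n) = 3*n (V(n) = 2*n + n = 3*n)
N(r) = 864 (N(r) = 6*12² = 6*144 = 864)
N(V(k(6)))² = 864² = 746496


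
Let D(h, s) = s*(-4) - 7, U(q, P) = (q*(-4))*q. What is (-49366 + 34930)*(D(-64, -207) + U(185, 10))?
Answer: 1964436444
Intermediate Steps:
U(q, P) = -4*q² (U(q, P) = (-4*q)*q = -4*q²)
D(h, s) = -7 - 4*s (D(h, s) = -4*s - 7 = -7 - 4*s)
(-49366 + 34930)*(D(-64, -207) + U(185, 10)) = (-49366 + 34930)*((-7 - 4*(-207)) - 4*185²) = -14436*((-7 + 828) - 4*34225) = -14436*(821 - 136900) = -14436*(-136079) = 1964436444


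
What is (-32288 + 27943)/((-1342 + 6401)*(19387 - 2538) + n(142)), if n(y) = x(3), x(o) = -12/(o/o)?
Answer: -4345/85239079 ≈ -5.0974e-5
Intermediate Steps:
x(o) = -12 (x(o) = -12/1 = -12*1 = -12)
n(y) = -12
(-32288 + 27943)/((-1342 + 6401)*(19387 - 2538) + n(142)) = (-32288 + 27943)/((-1342 + 6401)*(19387 - 2538) - 12) = -4345/(5059*16849 - 12) = -4345/(85239091 - 12) = -4345/85239079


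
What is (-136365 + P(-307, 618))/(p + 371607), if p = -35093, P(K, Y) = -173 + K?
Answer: -136845/336514 ≈ -0.40665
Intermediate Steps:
(-136365 + P(-307, 618))/(p + 371607) = (-136365 + (-173 - 307))/(-35093 + 371607) = (-136365 - 480)/336514 = -136845*1/336514 = -136845/336514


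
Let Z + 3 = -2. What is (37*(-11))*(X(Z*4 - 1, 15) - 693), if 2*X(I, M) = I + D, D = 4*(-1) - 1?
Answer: 287342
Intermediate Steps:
Z = -5 (Z = -3 - 2 = -5)
D = -5 (D = -4 - 1 = -5)
X(I, M) = -5/2 + I/2 (X(I, M) = (I - 5)/2 = (-5 + I)/2 = -5/2 + I/2)
(37*(-11))*(X(Z*4 - 1, 15) - 693) = (37*(-11))*((-5/2 + (-5*4 - 1)/2) - 693) = -407*((-5/2 + (-20 - 1)/2) - 693) = -407*((-5/2 + (½)*(-21)) - 693) = -407*((-5/2 - 21/2) - 693) = -407*(-13 - 693) = -407*(-706) = 287342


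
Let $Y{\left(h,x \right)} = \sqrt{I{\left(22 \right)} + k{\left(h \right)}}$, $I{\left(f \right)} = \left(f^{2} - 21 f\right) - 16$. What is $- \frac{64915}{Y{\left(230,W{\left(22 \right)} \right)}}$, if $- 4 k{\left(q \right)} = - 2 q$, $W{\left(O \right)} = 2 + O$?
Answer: $- \frac{64915}{11} \approx -5901.4$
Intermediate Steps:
$k{\left(q \right)} = \frac{q}{2}$ ($k{\left(q \right)} = - \frac{\left(-2\right) q}{4} = \frac{q}{2}$)
$I{\left(f \right)} = -16 + f^{2} - 21 f$
$Y{\left(h,x \right)} = \sqrt{6 + \frac{h}{2}}$ ($Y{\left(h,x \right)} = \sqrt{\left(-16 + 22^{2} - 462\right) + \frac{h}{2}} = \sqrt{\left(-16 + 484 - 462\right) + \frac{h}{2}} = \sqrt{6 + \frac{h}{2}}$)
$- \frac{64915}{Y{\left(230,W{\left(22 \right)} \right)}} = - \frac{64915}{\frac{1}{2} \sqrt{24 + 2 \cdot 230}} = - \frac{64915}{\frac{1}{2} \sqrt{24 + 460}} = - \frac{64915}{\frac{1}{2} \sqrt{484}} = - \frac{64915}{\frac{1}{2} \cdot 22} = - \frac{64915}{11}$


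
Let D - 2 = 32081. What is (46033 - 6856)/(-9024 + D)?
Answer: 39177/23059 ≈ 1.6990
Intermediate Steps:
D = 32083 (D = 2 + 32081 = 32083)
(46033 - 6856)/(-9024 + D) = (46033 - 6856)/(-9024 + 32083) = 39177/23059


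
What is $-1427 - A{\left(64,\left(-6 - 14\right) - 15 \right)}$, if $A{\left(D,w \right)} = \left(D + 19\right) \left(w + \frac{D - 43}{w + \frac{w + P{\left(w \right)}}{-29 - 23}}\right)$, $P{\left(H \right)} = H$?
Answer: $\frac{191224}{125} \approx 1529.8$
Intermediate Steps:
$A{\left(D,w \right)} = \left(19 + D\right) \left(w + \frac{26 \left(-43 + D\right)}{25 w}\right)$ ($A{\left(D,w \right)} = \left(D + 19\right) \left(w + \frac{D - 43}{w + \frac{w + w}{-29 - 23}}\right) = \left(19 + D\right) \left(w + \frac{-43 + D}{w + \frac{2 w}{-52}}\right) = \left(19 + D\right) \left(w + \frac{-43 + D}{w + 2 w \left(- \frac{1}{52}\right)}\right) = \left(19 + D\right) \left(w + \frac{-43 + D}{w - \frac{w}{26}}\right) = \left(19 + D\right) \left(w + \frac{-43 + D}{\frac{25}{26} w}\right) = \left(19 + D\right) \left(w + \left(-43 + D\right) \frac{26}{25 w}\right) = \left(19 + D\right) \left(w + \frac{26 \left(-43 + D\right)}{25 w}\right)$)
$-1427 - A{\left(64,\left(-6 - 14\right) - 15 \right)} = -1427 - \frac{-21242 - 39936 + 26 \cdot 64^{2} + 475 \left(\left(-6 - 14\right) - 15\right)^{2} + 25 \cdot 64 \left(\left(-6 - 14\right) - 15\right)^{2}}{25 \left(\left(-6 - 14\right) - 15\right)} = -1427 - \frac{-21242 - 39936 + 26 \cdot 4096 + 475 \left(-20 - 15\right)^{2} + 25 \cdot 64 \left(-20 - 15\right)^{2}}{25 \left(-20 - 15\right)} = -1427 - \frac{-21242 - 39936 + 106496 + 475 \left(-35\right)^{2} + 25 \cdot 64 \left(-35\right)^{2}}{25 \left(-35\right)} = -1427 - \frac{1}{25} \left(- \frac{1}{35}\right) \left(-21242 - 39936 + 106496 + 475 \cdot 1225 + 25 \cdot 64 \cdot 1225\right) = -1427 - \frac{1}{25} \left(- \frac{1}{35}\right) \left(-21242 - 39936 + 106496 + 581875 + 1960000\right) = -1427 - \frac{1}{25} \left(- \frac{1}{35}\right) 2587193 = -1427 - - \frac{369599}{125} = -1427 + \frac{369599}{125} = \frac{191224}{125}$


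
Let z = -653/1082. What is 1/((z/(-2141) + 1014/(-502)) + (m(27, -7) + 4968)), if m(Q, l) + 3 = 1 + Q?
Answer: 581457062/2902040777535 ≈ 0.00020036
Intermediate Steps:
m(Q, l) = -2 + Q (m(Q, l) = -3 + (1 + Q) = -2 + Q)
z = -653/1082 (z = -653*1/1082 = -653/1082 ≈ -0.60351)
1/((z/(-2141) + 1014/(-502)) + (m(27, -7) + 4968)) = 1/((-653/1082/(-2141) + 1014/(-502)) + ((-2 + 27) + 4968)) = 1/((-653/1082*(-1/2141) + 1014*(-1/502)) + (25 + 4968)) = 1/((653/2316562 - 507/251) + 4993) = 1/(-1174333031/581457062 + 4993) = 1/(2902040777535/581457062) = 581457062/2902040777535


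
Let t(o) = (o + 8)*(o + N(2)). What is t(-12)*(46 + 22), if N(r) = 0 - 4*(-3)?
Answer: 0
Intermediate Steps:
N(r) = 12 (N(r) = 0 + 12 = 12)
t(o) = (8 + o)*(12 + o) (t(o) = (o + 8)*(o + 12) = (8 + o)*(12 + o))
t(-12)*(46 + 22) = (96 + (-12)² + 20*(-12))*(46 + 22) = (96 + 144 - 240)*68 = 0*68 = 0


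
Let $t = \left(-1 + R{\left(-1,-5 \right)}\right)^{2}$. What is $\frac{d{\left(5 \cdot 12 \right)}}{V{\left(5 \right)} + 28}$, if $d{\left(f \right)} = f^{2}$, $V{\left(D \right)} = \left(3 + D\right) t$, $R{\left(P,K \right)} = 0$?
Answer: $100$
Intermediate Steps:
$t = 1$ ($t = \left(-1 + 0\right)^{2} = \left(-1\right)^{2} = 1$)
$V{\left(D \right)} = 3 + D$ ($V{\left(D \right)} = \left(3 + D\right) 1 = 3 + D$)
$\frac{d{\left(5 \cdot 12 \right)}}{V{\left(5 \right)} + 28} = \frac{\left(5 \cdot 12\right)^{2}}{\left(3 + 5\right) + 28} = \frac{60^{2}}{8 + 28} = \frac{3600}{36} = 3600 \cdot \frac{1}{36} = 100$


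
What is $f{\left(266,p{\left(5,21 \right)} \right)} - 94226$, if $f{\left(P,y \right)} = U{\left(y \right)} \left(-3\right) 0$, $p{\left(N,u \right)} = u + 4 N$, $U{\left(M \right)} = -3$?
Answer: $-94226$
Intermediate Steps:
$f{\left(P,y \right)} = 0$ ($f{\left(P,y \right)} = \left(-3\right) \left(-3\right) 0 = 9 \cdot 0 = 0$)
$f{\left(266,p{\left(5,21 \right)} \right)} - 94226 = 0 - 94226 = -94226$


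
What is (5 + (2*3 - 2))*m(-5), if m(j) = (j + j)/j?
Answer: 18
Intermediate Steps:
m(j) = 2 (m(j) = (2*j)/j = 2)
(5 + (2*3 - 2))*m(-5) = (5 + (2*3 - 2))*2 = (5 + (6 - 2))*2 = (5 + 4)*2 = 9*2 = 18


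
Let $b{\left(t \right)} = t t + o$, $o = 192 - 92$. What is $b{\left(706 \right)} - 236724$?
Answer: $261812$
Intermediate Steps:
$o = 100$ ($o = 192 - 92 = 100$)
$b{\left(t \right)} = 100 + t^{2}$ ($b{\left(t \right)} = t t + 100 = t^{2} + 100 = 100 + t^{2}$)
$b{\left(706 \right)} - 236724 = \left(100 + 706^{2}\right) - 236724 = \left(100 + 498436\right) - 236724 = 498536 - 236724 = 261812$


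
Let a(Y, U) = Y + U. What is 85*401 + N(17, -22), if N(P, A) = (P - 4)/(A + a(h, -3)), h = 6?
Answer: 647602/19 ≈ 34084.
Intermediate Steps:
a(Y, U) = U + Y
N(P, A) = (-4 + P)/(3 + A) (N(P, A) = (P - 4)/(A + (-3 + 6)) = (-4 + P)/(A + 3) = (-4 + P)/(3 + A))
85*401 + N(17, -22) = 85*401 + (-4 + 17)/(3 - 22) = 34085 + 13/(-19) = 34085 - 1/19*13 = 34085 - 13/19 = 647602/19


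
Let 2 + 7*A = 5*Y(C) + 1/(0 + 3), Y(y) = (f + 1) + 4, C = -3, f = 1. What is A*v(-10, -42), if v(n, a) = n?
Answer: -850/21 ≈ -40.476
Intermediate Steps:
Y(y) = 6 (Y(y) = (1 + 1) + 4 = 2 + 4 = 6)
A = 85/21 (A = -2/7 + (5*6 + 1/(0 + 3))/7 = -2/7 + (30 + 1/3)/7 = -2/7 + (1/7)*(91/3) = -2/7 + 13/3 = 85/21 ≈ 4.0476)
A*v(-10, -42) = (85/21)*(-10) = -850/21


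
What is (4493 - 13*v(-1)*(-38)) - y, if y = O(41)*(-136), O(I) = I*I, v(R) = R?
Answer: 232615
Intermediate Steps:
O(I) = I²
y = -228616 (y = 41²*(-136) = 1681*(-136) = -228616)
(4493 - 13*v(-1)*(-38)) - y = (4493 - 13*(-1)*(-38)) - 1*(-228616) = (4493 + 13*(-38)) + 228616 = (4493 - 494) + 228616 = 3999 + 228616 = 232615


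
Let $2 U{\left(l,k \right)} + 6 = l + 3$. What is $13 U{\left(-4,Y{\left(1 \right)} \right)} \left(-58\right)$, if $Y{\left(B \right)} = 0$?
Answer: $2639$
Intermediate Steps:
$U{\left(l,k \right)} = - \frac{3}{2} + \frac{l}{2}$ ($U{\left(l,k \right)} = -3 + \frac{l + 3}{2} = -3 + \frac{3 + l}{2} = -3 + \left(\frac{3}{2} + \frac{l}{2}\right) = - \frac{3}{2} + \frac{l}{2}$)
$13 U{\left(-4,Y{\left(1 \right)} \right)} \left(-58\right) = 13 \left(- \frac{3}{2} + \frac{1}{2} \left(-4\right)\right) \left(-58\right) = 13 \left(- \frac{3}{2} - 2\right) \left(-58\right) = 13 \left(- \frac{7}{2}\right) \left(-58\right) = \left(- \frac{91}{2}\right) \left(-58\right) = 2639$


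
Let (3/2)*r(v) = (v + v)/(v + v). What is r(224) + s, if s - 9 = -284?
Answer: -823/3 ≈ -274.33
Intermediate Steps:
s = -275 (s = 9 - 284 = -275)
r(v) = 2/3 (r(v) = 2*((v + v)/(v + v))/3 = 2*((2*v)/((2*v)))/3 = 2*((2*v)*(1/(2*v)))/3 = (2/3)*1 = 2/3)
r(224) + s = 2/3 - 275 = -823/3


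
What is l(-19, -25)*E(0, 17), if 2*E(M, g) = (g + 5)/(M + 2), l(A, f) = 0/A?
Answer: 0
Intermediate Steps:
l(A, f) = 0
E(M, g) = (5 + g)/(2*(2 + M)) (E(M, g) = ((g + 5)/(M + 2))/2 = ((5 + g)/(2 + M))/2 = (5 + g)/(2*(2 + M)))
l(-19, -25)*E(0, 17) = 0*((5 + 17)/(2*(2 + 0))) = 0*((1/2)*22/2) = 0*((1/2)*(1/2)*22) = 0*(11/2) = 0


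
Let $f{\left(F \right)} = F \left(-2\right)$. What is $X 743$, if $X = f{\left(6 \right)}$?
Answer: $-8916$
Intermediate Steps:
$f{\left(F \right)} = - 2 F$
$X = -12$ ($X = \left(-2\right) 6 = -12$)
$X 743 = \left(-12\right) 743 = -8916$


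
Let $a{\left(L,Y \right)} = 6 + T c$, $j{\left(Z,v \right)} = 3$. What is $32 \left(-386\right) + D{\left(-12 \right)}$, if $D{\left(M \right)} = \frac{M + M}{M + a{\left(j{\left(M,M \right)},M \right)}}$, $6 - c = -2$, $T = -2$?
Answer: $- \frac{135860}{11} \approx -12351.0$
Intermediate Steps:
$c = 8$ ($c = 6 - -2 = 6 + 2 = 8$)
$a{\left(L,Y \right)} = -10$ ($a{\left(L,Y \right)} = 6 - 16 = -10$)
$D{\left(M \right)} = \frac{2 M}{-10 + M}$ ($D{\left(M \right)} = \frac{M + M}{M - 10} = \frac{2 M}{-10 + M}$)
$32 \left(-386\right) + D{\left(-12 \right)} = 32 \left(-386\right) + 2 \left(-12\right) \frac{1}{-10 - 12} = -12352 + 2 \left(-12\right) \frac{1}{-22} = -12352 + 2 \left(-12\right) \left(- \frac{1}{22}\right) = -12352 + \frac{12}{11} = - \frac{135860}{11}$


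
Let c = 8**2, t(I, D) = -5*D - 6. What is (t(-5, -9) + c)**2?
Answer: 10609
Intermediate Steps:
t(I, D) = -6 - 5*D
c = 64
(t(-5, -9) + c)**2 = ((-6 - 5*(-9)) + 64)**2 = ((-6 + 45) + 64)**2 = (39 + 64)**2 = 103**2 = 10609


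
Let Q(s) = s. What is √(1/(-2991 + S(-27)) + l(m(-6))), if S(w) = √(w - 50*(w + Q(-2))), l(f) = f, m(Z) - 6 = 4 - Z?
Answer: √(16 - 1/(2991 - √1423)) ≈ 4.0000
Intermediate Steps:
m(Z) = 10 - Z (m(Z) = 6 + (4 - Z) = 10 - Z)
S(w) = √(100 - 49*w) (S(w) = √(w - 50*(w - 2)) = √(w - 50*(-2 + w)) = √(w + (100 - 50*w)) = √(100 - 49*w))
√(1/(-2991 + S(-27)) + l(m(-6))) = √(1/(-2991 + √(100 - 49*(-27))) + (10 - 1*(-6))) = √(1/(-2991 + √(100 + 1323)) + (10 + 6)) = √(1/(-2991 + √1423) + 16) = √(16 + 1/(-2991 + √1423))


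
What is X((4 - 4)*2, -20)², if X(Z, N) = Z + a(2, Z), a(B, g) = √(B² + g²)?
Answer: 4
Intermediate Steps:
X(Z, N) = Z + √(4 + Z²) (X(Z, N) = Z + √(2² + Z²) = Z + √(4 + Z²))
X((4 - 4)*2, -20)² = ((4 - 4)*2 + √(4 + ((4 - 4)*2)²))² = (0*2 + √(4 + (0*2)²))² = (0 + √(4 + 0²))² = (0 + √(4 + 0))² = (0 + √4)² = (0 + 2)² = 2² = 4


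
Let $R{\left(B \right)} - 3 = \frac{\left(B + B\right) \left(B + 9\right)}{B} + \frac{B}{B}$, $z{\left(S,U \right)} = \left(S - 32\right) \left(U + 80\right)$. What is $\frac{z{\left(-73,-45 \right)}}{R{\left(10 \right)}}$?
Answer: $- \frac{175}{2} \approx -87.5$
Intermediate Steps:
$z{\left(S,U \right)} = \left(-32 + S\right) \left(80 + U\right)$
$R{\left(B \right)} = 22 + 2 B$ ($R{\left(B \right)} = 3 + \left(\frac{\left(B + B\right) \left(B + 9\right)}{B} + \frac{B}{B}\right) = 3 + \left(\frac{2 B \left(9 + B\right)}{B} + 1\right) = 3 + \left(\left(18 + 2 B\right) + 1\right) = 3 + \left(19 + 2 B\right) = 22 + 2 B$)
$\frac{z{\left(-73,-45 \right)}}{R{\left(10 \right)}} = \frac{-2560 - -1440 + 80 \left(-73\right) - -3285}{22 + 2 \cdot 10} = \frac{-2560 + 1440 - 5840 + 3285}{22 + 20} = - \frac{3675}{42} = \left(-3675\right) \frac{1}{42} = - \frac{175}{2}$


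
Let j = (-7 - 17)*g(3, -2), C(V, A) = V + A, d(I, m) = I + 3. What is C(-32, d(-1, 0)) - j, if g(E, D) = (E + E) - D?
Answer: 162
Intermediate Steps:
d(I, m) = 3 + I
C(V, A) = A + V
g(E, D) = -D + 2*E (g(E, D) = 2*E - D = -D + 2*E)
j = -192 (j = (-7 - 17)*(-1*(-2) + 2*3) = -24*(2 + 6) = -24*8 = -192)
C(-32, d(-1, 0)) - j = ((3 - 1) - 32) - 1*(-192) = (2 - 32) + 192 = -30 + 192 = 162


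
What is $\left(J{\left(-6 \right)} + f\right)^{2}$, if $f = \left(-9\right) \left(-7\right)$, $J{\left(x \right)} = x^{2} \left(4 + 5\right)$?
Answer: $149769$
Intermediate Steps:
$J{\left(x \right)} = 9 x^{2}$ ($J{\left(x \right)} = x^{2} \cdot 9 = 9 x^{2}$)
$f = 63$
$\left(J{\left(-6 \right)} + f\right)^{2} = \left(9 \left(-6\right)^{2} + 63\right)^{2} = \left(9 \cdot 36 + 63\right)^{2} = \left(324 + 63\right)^{2} = 387^{2} = 149769$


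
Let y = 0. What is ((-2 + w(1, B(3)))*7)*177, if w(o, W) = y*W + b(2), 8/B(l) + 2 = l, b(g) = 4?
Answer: 2478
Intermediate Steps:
B(l) = 8/(-2 + l)
w(o, W) = 4 (w(o, W) = 0*W + 4 = 0 + 4 = 4)
((-2 + w(1, B(3)))*7)*177 = ((-2 + 4)*7)*177 = (2*7)*177 = 14*177 = 2478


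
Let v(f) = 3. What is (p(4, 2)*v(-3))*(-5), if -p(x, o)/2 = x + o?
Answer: 180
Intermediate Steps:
p(x, o) = -2*o - 2*x (p(x, o) = -2*(x + o) = -2*(o + x) = -2*o - 2*x)
(p(4, 2)*v(-3))*(-5) = ((-2*2 - 2*4)*3)*(-5) = ((-4 - 8)*3)*(-5) = -12*3*(-5) = -36*(-5) = 180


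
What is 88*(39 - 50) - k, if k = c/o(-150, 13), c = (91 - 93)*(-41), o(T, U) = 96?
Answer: -46505/48 ≈ -968.85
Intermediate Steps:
c = 82 (c = -2*(-41) = 82)
k = 41/48 (k = 82/96 = 82*(1/96) = 41/48 ≈ 0.85417)
88*(39 - 50) - k = 88*(39 - 50) - 1*41/48 = 88*(-11) - 41/48 = -968 - 41/48 = -46505/48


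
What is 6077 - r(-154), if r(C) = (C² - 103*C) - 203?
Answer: -33298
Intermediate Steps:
r(C) = -203 + C² - 103*C
6077 - r(-154) = 6077 - (-203 + (-154)² - 103*(-154)) = 6077 - (-203 + 23716 + 15862) = 6077 - 1*39375 = 6077 - 39375 = -33298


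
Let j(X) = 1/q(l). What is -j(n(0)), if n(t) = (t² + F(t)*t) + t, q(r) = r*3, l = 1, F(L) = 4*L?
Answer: -⅓ ≈ -0.33333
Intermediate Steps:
q(r) = 3*r
n(t) = t + 5*t² (n(t) = (t² + (4*t)*t) + t = (t² + 4*t²) + t = 5*t² + t = t + 5*t²)
j(X) = ⅓ (j(X) = 1/(3*1) = 1/3 = ⅓)
-j(n(0)) = -1*⅓ = -⅓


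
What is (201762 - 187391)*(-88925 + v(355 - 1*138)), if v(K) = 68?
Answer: -1276963947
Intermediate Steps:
(201762 - 187391)*(-88925 + v(355 - 1*138)) = (201762 - 187391)*(-88925 + 68) = 14371*(-88857) = -1276963947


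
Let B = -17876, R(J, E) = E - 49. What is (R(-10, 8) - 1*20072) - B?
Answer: -2237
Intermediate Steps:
R(J, E) = -49 + E
(R(-10, 8) - 1*20072) - B = ((-49 + 8) - 1*20072) - 1*(-17876) = (-41 - 20072) + 17876 = -20113 + 17876 = -2237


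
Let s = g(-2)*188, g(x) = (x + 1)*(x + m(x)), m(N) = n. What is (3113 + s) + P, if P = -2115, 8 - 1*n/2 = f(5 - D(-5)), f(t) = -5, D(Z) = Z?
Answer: -3514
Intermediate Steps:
n = 26 (n = 16 - 2*(-5) = 16 + 10 = 26)
m(N) = 26
g(x) = (1 + x)*(26 + x) (g(x) = (x + 1)*(x + 26) = (1 + x)*(26 + x))
s = -4512 (s = (26 + (-2)² + 27*(-2))*188 = (26 + 4 - 54)*188 = -24*188 = -4512)
(3113 + s) + P = (3113 - 4512) - 2115 = -1399 - 2115 = -3514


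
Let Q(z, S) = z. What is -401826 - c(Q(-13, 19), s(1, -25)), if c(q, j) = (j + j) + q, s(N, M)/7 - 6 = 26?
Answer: -402261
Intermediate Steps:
s(N, M) = 224 (s(N, M) = 42 + 7*26 = 42 + 182 = 224)
c(q, j) = q + 2*j (c(q, j) = 2*j + q = q + 2*j)
-401826 - c(Q(-13, 19), s(1, -25)) = -401826 - (-13 + 2*224) = -401826 - (-13 + 448) = -401826 - 1*435 = -401826 - 435 = -402261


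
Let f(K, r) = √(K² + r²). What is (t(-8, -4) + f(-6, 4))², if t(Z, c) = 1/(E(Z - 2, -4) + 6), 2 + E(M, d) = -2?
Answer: 209/4 + 2*√13 ≈ 59.461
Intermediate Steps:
E(M, d) = -4 (E(M, d) = -2 - 2 = -4)
t(Z, c) = ½ (t(Z, c) = 1/(-4 + 6) = 1/2 = ½)
(t(-8, -4) + f(-6, 4))² = (½ + √((-6)² + 4²))² = (½ + √(36 + 16))² = (½ + √52)² = (½ + 2*√13)²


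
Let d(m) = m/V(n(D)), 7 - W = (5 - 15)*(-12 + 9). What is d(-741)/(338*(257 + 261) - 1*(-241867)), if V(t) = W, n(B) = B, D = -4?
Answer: 741/9589873 ≈ 7.7269e-5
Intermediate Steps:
W = -23 (W = 7 - (5 - 15)*(-12 + 9) = 7 - (-10)*(-3) = 7 - 1*30 = 7 - 30 = -23)
V(t) = -23
d(m) = -m/23 (d(m) = m/(-23) = m*(-1/23) = -m/23)
d(-741)/(338*(257 + 261) - 1*(-241867)) = (-1/23*(-741))/(338*(257 + 261) - 1*(-241867)) = 741/(23*(338*518 + 241867)) = 741/(23*(175084 + 241867)) = (741/23)/416951 = (741/23)*(1/416951) = 741/9589873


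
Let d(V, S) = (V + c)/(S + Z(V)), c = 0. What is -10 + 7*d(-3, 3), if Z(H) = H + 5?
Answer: -71/5 ≈ -14.200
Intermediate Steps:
Z(H) = 5 + H
d(V, S) = V/(5 + S + V) (d(V, S) = (V + 0)/(S + (5 + V)) = V/(5 + S + V))
-10 + 7*d(-3, 3) = -10 + 7*(-3/(5 + 3 - 3)) = -10 + 7*(-3/5) = -10 - 21/5 = -71/5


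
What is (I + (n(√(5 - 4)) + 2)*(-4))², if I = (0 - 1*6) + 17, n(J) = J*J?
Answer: 1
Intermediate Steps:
n(J) = J²
I = 11 (I = (0 - 6) + 17 = -6 + 17 = 11)
(I + (n(√(5 - 4)) + 2)*(-4))² = (11 + ((√(5 - 4))² + 2)*(-4))² = (11 + ((√1)² + 2)*(-4))² = (11 + (1² + 2)*(-4))² = (11 + (1 + 2)*(-4))² = (11 + 3*(-4))² = (11 - 12)² = (-1)² = 1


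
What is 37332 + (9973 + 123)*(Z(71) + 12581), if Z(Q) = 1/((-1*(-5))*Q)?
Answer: 45104573436/355 ≈ 1.2706e+8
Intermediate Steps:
Z(Q) = 1/(5*Q)
37332 + (9973 + 123)*(Z(71) + 12581) = 37332 + (9973 + 123)*((1/5)/71 + 12581) = 37332 + 10096*((1/5)*(1/71) + 12581) = 37332 + 10096*(1/355 + 12581) = 37332 + 10096*(4466256/355) = 37332 + 45091320576/355 = 45104573436/355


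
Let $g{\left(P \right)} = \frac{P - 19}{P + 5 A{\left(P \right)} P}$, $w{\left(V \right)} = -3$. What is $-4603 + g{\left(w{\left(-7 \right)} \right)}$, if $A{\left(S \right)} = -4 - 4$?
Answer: $- \frac{538573}{117} \approx -4603.2$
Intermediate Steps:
$A{\left(S \right)} = -8$
$g{\left(P \right)} = - \frac{-19 + P}{39 P}$ ($g{\left(P \right)} = \frac{P - 19}{P + 5 \left(-8\right) P} = \frac{-19 + P}{P - 40 P} = \frac{-19 + P}{\left(-39\right) P} = \left(-19 + P\right) \left(- \frac{1}{39 P}\right) = - \frac{-19 + P}{39 P}$)
$-4603 + g{\left(w{\left(-7 \right)} \right)} = -4603 + \frac{19 - -3}{39 \left(-3\right)} = -4603 + \frac{1}{39} \left(- \frac{1}{3}\right) \left(19 + 3\right) = -4603 + \frac{1}{39} \left(- \frac{1}{3}\right) 22 = -4603 - \frac{22}{117} = - \frac{538573}{117}$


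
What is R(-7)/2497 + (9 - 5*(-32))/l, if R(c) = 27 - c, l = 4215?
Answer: 565303/10524855 ≈ 0.053711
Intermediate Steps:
R(-7)/2497 + (9 - 5*(-32))/l = (27 - 1*(-7))/2497 + (9 - 5*(-32))/4215 = (27 + 7)*(1/2497) + (9 + 160)*(1/4215) = 34*(1/2497) + 169*(1/4215) = 34/2497 + 169/4215 = 565303/10524855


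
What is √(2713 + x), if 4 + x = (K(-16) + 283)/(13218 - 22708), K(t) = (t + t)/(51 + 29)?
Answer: 3*√27107792114/9490 ≈ 52.048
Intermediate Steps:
K(t) = t/40 (K(t) = (2*t)/80 = (2*t)*(1/80) = t/40)
x = -191213/47450 (x = -4 + ((1/40)*(-16) + 283)/(13218 - 22708) = -4 + (-⅖ + 283)/(-9490) = -4 + (1413/5)*(-1/9490) = -4 - 1413/47450 = -191213/47450 ≈ -4.0298)
√(2713 + x) = √(2713 - 191213/47450) = √(128540637/47450) = 3*√27107792114/9490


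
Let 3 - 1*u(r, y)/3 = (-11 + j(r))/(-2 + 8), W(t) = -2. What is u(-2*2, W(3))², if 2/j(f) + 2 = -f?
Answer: 196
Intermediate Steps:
j(f) = 2/(-2 - f)
u(r, y) = 29/2 + 1/(2 + r) (u(r, y) = 9 - 3*(-11 - 2/(2 + r))/(-2 + 8) = 9 - 3*(-11 - 2/(2 + r))/6 = 9 - 3*(-11/6 - 1/(3*(2 + r))) = 9 + (11/2 + 1/(2 + r)) = 29/2 + 1/(2 + r))
u(-2*2, W(3))² = ((60 + 29*(-2*2))/(2*(2 - 2*2)))² = ((60 + 29*(-4))/(2*(2 - 4)))² = ((½)*(60 - 116)/(-2))² = ((½)*(-½)*(-56))² = 14² = 196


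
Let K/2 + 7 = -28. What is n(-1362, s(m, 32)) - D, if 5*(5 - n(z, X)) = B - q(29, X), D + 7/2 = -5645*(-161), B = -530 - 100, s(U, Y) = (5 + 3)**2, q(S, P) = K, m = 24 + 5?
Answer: -1817449/2 ≈ -9.0872e+5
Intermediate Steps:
m = 29
K = -70 (K = -14 + 2*(-28) = -14 - 56 = -70)
q(S, P) = -70
s(U, Y) = 64 (s(U, Y) = 8**2 = 64)
B = -630
D = 1817683/2 (D = -7/2 - 5645*(-161) = -7/2 + 908845 = 1817683/2 ≈ 9.0884e+5)
n(z, X) = 117 (n(z, X) = 5 - (-630 - 1*(-70))/5 = 5 - (-630 + 70)/5 = 5 - 1/5*(-560) = 5 + 112 = 117)
n(-1362, s(m, 32)) - D = 117 - 1*1817683/2 = 117 - 1817683/2 = -1817449/2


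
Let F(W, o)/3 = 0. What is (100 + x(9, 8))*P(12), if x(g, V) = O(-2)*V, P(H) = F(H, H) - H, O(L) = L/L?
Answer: -1296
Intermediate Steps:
O(L) = 1
F(W, o) = 0 (F(W, o) = 3*0 = 0)
P(H) = -H (P(H) = 0 - H = -H)
x(g, V) = V (x(g, V) = 1*V = V)
(100 + x(9, 8))*P(12) = (100 + 8)*(-1*12) = 108*(-12) = -1296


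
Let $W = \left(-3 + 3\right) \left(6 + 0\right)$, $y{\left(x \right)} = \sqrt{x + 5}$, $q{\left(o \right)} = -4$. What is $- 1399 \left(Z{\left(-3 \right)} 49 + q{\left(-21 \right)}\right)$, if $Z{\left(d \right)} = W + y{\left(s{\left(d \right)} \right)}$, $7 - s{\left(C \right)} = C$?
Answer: $5596 - 68551 \sqrt{15} \approx -2.599 \cdot 10^{5}$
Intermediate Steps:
$s{\left(C \right)} = 7 - C$
$y{\left(x \right)} = \sqrt{5 + x}$
$W = 0$ ($W = 0 \cdot 6 = 0$)
$Z{\left(d \right)} = \sqrt{12 - d}$ ($Z{\left(d \right)} = 0 + \sqrt{5 - \left(-7 + d\right)} = 0 + \sqrt{12 - d} = \sqrt{12 - d}$)
$- 1399 \left(Z{\left(-3 \right)} 49 + q{\left(-21 \right)}\right) = - 1399 \left(\sqrt{12 - -3} \cdot 49 - 4\right) = - 1399 \left(\sqrt{12 + 3} \cdot 49 - 4\right) = - 1399 \left(\sqrt{15} \cdot 49 - 4\right) = - 1399 \left(49 \sqrt{15} - 4\right) = - 1399 \left(-4 + 49 \sqrt{15}\right) = 5596 - 68551 \sqrt{15}$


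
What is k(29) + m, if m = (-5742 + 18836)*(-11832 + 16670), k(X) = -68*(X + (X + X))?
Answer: 63342856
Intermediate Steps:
k(X) = -204*X (k(X) = -68*(X + 2*X) = -204*X)
m = 63348772 (m = 13094*4838 = 63348772)
k(29) + m = -204*29 + 63348772 = -5916 + 63348772 = 63342856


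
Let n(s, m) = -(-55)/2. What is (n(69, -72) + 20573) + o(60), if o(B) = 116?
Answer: 41433/2 ≈ 20717.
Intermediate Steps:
n(s, m) = 55/2 (n(s, m) = -(-55)/2 = -11*(-5/2) = 55/2)
(n(69, -72) + 20573) + o(60) = (55/2 + 20573) + 116 = 41201/2 + 116 = 41433/2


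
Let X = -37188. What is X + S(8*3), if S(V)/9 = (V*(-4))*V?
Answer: -57924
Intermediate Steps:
S(V) = -36*V² (S(V) = 9*((V*(-4))*V) = 9*((-4*V)*V) = 9*(-4*V²) = -36*V²)
X + S(8*3) = -37188 - 36*(8*3)² = -37188 - 36*24² = -37188 - 36*576 = -37188 - 20736 = -57924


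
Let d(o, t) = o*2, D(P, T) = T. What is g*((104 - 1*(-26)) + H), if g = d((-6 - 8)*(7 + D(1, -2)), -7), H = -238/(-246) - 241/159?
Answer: -118145440/6519 ≈ -18123.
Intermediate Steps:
H = -3574/6519 (H = -238*(-1/246) - 241*1/159 = 119/123 - 241/159 = -3574/6519 ≈ -0.54824)
d(o, t) = 2*o
g = -140 (g = 2*((-6 - 8)*(7 - 2)) = 2*(-14*5) = 2*(-70) = -140)
g*((104 - 1*(-26)) + H) = -140*((104 - 1*(-26)) - 3574/6519) = -140*((104 + 26) - 3574/6519) = -140*(130 - 3574/6519) = -140*843896/6519 = -118145440/6519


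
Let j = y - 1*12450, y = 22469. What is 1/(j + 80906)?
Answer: 1/90925 ≈ 1.0998e-5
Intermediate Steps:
j = 10019 (j = 22469 - 1*12450 = 22469 - 12450 = 10019)
1/(j + 80906) = 1/(10019 + 80906) = 1/90925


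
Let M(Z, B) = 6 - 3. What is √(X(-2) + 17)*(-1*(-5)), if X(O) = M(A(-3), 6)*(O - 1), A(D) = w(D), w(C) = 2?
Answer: 10*√2 ≈ 14.142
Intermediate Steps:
A(D) = 2
M(Z, B) = 3
X(O) = -3 + 3*O (X(O) = 3*(O - 1) = 3*(-1 + O) = -3 + 3*O)
√(X(-2) + 17)*(-1*(-5)) = √((-3 + 3*(-2)) + 17)*(-1*(-5)) = √((-3 - 6) + 17)*5 = √(-9 + 17)*5 = √8*5 = (2*√2)*5 = 10*√2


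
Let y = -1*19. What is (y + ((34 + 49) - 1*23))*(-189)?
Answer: -7749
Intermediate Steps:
y = -19
(y + ((34 + 49) - 1*23))*(-189) = (-19 + ((34 + 49) - 1*23))*(-189) = (-19 + (83 - 23))*(-189) = (-19 + 60)*(-189) = 41*(-189) = -7749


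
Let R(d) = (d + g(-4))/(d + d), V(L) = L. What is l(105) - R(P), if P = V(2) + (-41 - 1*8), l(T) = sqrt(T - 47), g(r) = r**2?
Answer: -31/94 + sqrt(58) ≈ 7.2860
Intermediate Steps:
l(T) = sqrt(-47 + T)
P = -47 (P = 2 + (-41 - 1*8) = 2 + (-41 - 8) = 2 - 49 = -47)
R(d) = (16 + d)/(2*d) (R(d) = (d + (-4)**2)/(d + d) = (d + 16)/((2*d)) = (16 + d)*(1/(2*d)) = (16 + d)/(2*d))
l(105) - R(P) = sqrt(-47 + 105) - (16 - 47)/(2*(-47)) = sqrt(58) - (-1)*(-31)/(2*47) = sqrt(58) - 1*31/94 = sqrt(58) - 31/94 = -31/94 + sqrt(58)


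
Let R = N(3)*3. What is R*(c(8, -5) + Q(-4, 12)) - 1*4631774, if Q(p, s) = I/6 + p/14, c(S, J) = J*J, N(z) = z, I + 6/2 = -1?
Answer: -32420903/7 ≈ -4.6316e+6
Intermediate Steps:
I = -4 (I = -3 - 1 = -4)
c(S, J) = J**2
R = 9 (R = 3*3 = 9)
Q(p, s) = -2/3 + p/14 (Q(p, s) = -4/6 + p/14 = -4*1/6 + p*(1/14) = -2/3 + p/14)
R*(c(8, -5) + Q(-4, 12)) - 1*4631774 = 9*((-5)**2 + (-2/3 + (1/14)*(-4))) - 1*4631774 = 9*(25 + (-2/3 - 2/7)) - 4631774 = 9*(25 - 20/21) - 4631774 = 9*(505/21) - 4631774 = 1515/7 - 4631774 = -32420903/7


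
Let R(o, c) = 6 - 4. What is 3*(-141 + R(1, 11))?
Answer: -417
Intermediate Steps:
R(o, c) = 2
3*(-141 + R(1, 11)) = 3*(-141 + 2) = 3*(-139) = -417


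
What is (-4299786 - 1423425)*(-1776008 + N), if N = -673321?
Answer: 14018026675419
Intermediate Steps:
(-4299786 - 1423425)*(-1776008 + N) = (-4299786 - 1423425)*(-1776008 - 673321) = -5723211*(-2449329) = 14018026675419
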